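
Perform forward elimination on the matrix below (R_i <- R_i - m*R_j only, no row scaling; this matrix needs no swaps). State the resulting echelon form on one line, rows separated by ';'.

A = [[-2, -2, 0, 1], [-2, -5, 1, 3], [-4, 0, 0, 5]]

REF = [-2 -2 0 1; 0 -3 1 2; 0 0 4/3 17/3]

Forward elimination:
R2 <- R2 - (1)*R1:  [  0  -3   1   2 ]
R3 <- R3 - (2)*R1:  [ 0  4  0  3 ]
R3 <- R3 - (-4/3)*R2:  [    0     0   4/3  17/3 ]
Row echelon form:
[ -2  -2    0     1 ]
[  0  -3    1     2 ]
[  0   0  4/3  17/3 ]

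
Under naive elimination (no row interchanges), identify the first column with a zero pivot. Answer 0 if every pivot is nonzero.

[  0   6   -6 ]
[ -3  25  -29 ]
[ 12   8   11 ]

first zero-pivot column = 1

Naive forward elimination:
Pivot entry (1,1) is zero but row 2 has -3 in column 1 -> naive elimination stops; a row interchange (e.g. R1 <-> R2) would be required here.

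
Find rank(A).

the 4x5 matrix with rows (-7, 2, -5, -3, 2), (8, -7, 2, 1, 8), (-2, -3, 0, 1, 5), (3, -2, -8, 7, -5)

Row reduction:
R2 <- R2 - (-8/7)*R1:  [     0  -33/7  -26/7  -17/7   72/7 ]
R3 <- R3 - (2/7)*R1:  [     0  -25/7   10/7   13/7   31/7 ]
R4 <- R4 - (-3/7)*R1:  [     0   -8/7  -71/7   40/7  -29/7 ]
R3 <- R3 - (25/33)*R2:  [      0       0  140/33  122/33  -37/11 ]
R4 <- R4 - (8/33)*R2:  [       0        0  -305/33   208/33   -73/11 ]
R4 <- R4 - (-61/28)*R3:  [       0        0        0   201/14  -391/28 ]
Row echelon form:
[ -7      2      -5      -3        2 ]
[  0  -33/7   -26/7   -17/7     72/7 ]
[  0      0  140/33  122/33   -37/11 ]
[  0      0       0  201/14  -391/28 ]
Nonzero rows / pivot columns: 4

rank(A) = 4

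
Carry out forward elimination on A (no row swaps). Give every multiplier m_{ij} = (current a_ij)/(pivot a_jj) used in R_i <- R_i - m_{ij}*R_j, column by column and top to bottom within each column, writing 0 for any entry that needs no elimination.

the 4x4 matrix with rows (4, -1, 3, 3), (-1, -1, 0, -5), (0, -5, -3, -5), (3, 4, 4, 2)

multipliers: -1/4, 0, 3/4, 4, -19/5, -23/30

Forward elimination:
R2 <- R2 - (-1/4)*R1:  [     0   -5/4    3/4  -17/4 ]
R3: entry in column 1 is already 0 -> m_{31} = 0 (no row operation needed)
R4 <- R4 - (3/4)*R1:  [    0  19/4   7/4  -1/4 ]
R3 <- R3 - (4)*R2:  [  0   0  -6  12 ]
R4 <- R4 - (-19/5)*R2:  [     0      0   23/5  -82/5 ]
R4 <- R4 - (-23/30)*R3:  [     0      0      0  -36/5 ]
Multipliers (in order of application): m_{21} = -1/4, m_{31} = 0, m_{41} = 3/4, m_{32} = 4, m_{42} = -19/5, m_{43} = -23/30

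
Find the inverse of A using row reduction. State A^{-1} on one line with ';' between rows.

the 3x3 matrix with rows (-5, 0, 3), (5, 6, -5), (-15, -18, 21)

inverse = [-1/5 3/10 1/10; 1/6 1/3 1/18; 0 1/2 1/6]

Gauss-Jordan on [A | I]:
R1 <- (1/-5)*R1:  [    1     0  -3/5  |  -1/5     0     0 ]
R2 <- R2 - (5)*R1:  [  0   6  -2  |   1   1   0 ]
R3 <- R3 - (-15)*R1:  [   0  -18   12  |   -3    0    1 ]
R2 <- (1/6)*R2:  [    0     1  -1/3  |   1/6   1/6     0 ]
R3 <- R3 - (-18)*R2:  [ 0  0  6  |  0  3  1 ]
R3 <- (1/6)*R3:  [   0    0    1  |    0  1/2  1/6 ]
R1 <- R1 - (-3/5)*R3:  [    1     0     0  |  -1/5  3/10  1/10 ]
R2 <- R2 - (-1/3)*R3:  [    0     1     0  |   1/6   1/3  1/18 ]
Right block of [I | A^{-1}] is the inverse:
[ -1/5  3/10  1/10 ]
[  1/6   1/3  1/18 ]
[    0   1/2   1/6 ]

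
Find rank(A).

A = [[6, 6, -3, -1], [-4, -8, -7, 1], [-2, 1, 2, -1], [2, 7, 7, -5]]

rank(A) = 4

Row reduction:
R2 <- R2 - (-2/3)*R1:  [   0   -4   -9  1/3 ]
R3 <- R3 - (-1/3)*R1:  [    0     3     1  -4/3 ]
R4 <- R4 - (1/3)*R1:  [     0      5      8  -14/3 ]
R3 <- R3 - (-3/4)*R2:  [      0       0   -23/4  -13/12 ]
R4 <- R4 - (-5/4)*R2:  [     0      0  -13/4  -17/4 ]
R4 <- R4 - (13/23)*R3:  [       0        0        0  -251/69 ]
Row echelon form:
[ 6   6     -3       -1 ]
[ 0  -4     -9      1/3 ]
[ 0   0  -23/4   -13/12 ]
[ 0   0      0  -251/69 ]
Nonzero rows / pivot columns: 4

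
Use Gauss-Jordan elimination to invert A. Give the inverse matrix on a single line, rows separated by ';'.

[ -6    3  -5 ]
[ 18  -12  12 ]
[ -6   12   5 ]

Gauss-Jordan on [A | I]:
R1 <- (1/-6)*R1:  [    1  -1/2   5/6  |  -1/6     0     0 ]
R2 <- R2 - (18)*R1:  [  0  -3  -3  |   3   1   0 ]
R3 <- R3 - (-6)*R1:  [  0   9  10  |  -1   0   1 ]
R2 <- (1/-3)*R2:  [    0     1     1  |    -1  -1/3     0 ]
R1 <- R1 - (-1/2)*R2:  [    1     0   4/3  |  -2/3  -1/6     0 ]
R3 <- R3 - (9)*R2:  [ 0  0  1  |  8  3  1 ]
R1 <- R1 - (4/3)*R3:  [     1      0      0  |  -34/3  -25/6   -4/3 ]
R2 <- R2 - (1)*R3:  [     0      1      0  |     -9  -10/3     -1 ]
Right block of [I | A^{-1}] is the inverse:
[ -34/3  -25/6  -4/3 ]
[    -9  -10/3    -1 ]
[     8      3     1 ]

inverse = [-34/3 -25/6 -4/3; -9 -10/3 -1; 8 3 1]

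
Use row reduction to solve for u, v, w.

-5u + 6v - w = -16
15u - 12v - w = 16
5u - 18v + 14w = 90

Forward elimination on [A|b]:
R2 <- R2 - (-3)*R1:  [   0    6   -4  -32 ]
R3 <- R3 - (-1)*R1:  [   0  -12   13   74 ]
R3 <- R3 - (-2)*R2:  [  0   0   5  10 ]
Row echelon form:
[ -5  6  -1  |  -16 ]
[  0  6  -4  |  -32 ]
[  0  0   5  |   10 ]
Back-substitution:
w = (10) / 5 = 2
v = (-32 - (-4)*(2)) / 6 = -4
u = (-16 - (6)*(-4) - (-1)*(2)) / -5 = -2

(-2, -4, 2)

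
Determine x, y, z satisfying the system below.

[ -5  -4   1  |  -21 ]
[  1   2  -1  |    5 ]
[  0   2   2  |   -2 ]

(4, 0, -1)

Forward elimination on [A|b]:
R2 <- R2 - (-1/5)*R1:  [    0   6/5  -4/5   4/5 ]
R3 <- R3 - (5/3)*R2:  [     0      0   10/3  -10/3 ]
Row echelon form:
[ -5   -4     1  |    -21 ]
[  0  6/5  -4/5  |    4/5 ]
[  0    0  10/3  |  -10/3 ]
Back-substitution:
z = (-10/3) / (10/3) = -1
y = (4/5 - (-4/5)*(-1)) / (6/5) = 0
x = (-21 - (-4)*(0) - (1)*(-1)) / -5 = 4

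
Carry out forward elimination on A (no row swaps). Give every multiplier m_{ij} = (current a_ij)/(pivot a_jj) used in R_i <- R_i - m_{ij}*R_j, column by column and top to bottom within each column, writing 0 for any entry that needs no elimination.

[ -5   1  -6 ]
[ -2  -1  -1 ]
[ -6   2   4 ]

Forward elimination:
R2 <- R2 - (2/5)*R1:  [    0  -7/5   7/5 ]
R3 <- R3 - (6/5)*R1:  [    0   4/5  56/5 ]
R3 <- R3 - (-4/7)*R2:  [  0   0  12 ]
Multipliers (in order of application): m_{21} = 2/5, m_{31} = 6/5, m_{32} = -4/7

multipliers: 2/5, 6/5, -4/7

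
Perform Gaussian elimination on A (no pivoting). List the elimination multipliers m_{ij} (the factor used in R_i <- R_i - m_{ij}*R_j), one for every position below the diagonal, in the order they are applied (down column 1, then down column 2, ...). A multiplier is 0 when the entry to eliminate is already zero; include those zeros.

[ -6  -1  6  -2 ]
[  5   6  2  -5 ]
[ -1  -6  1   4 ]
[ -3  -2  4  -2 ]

Forward elimination:
R2 <- R2 - (-5/6)*R1:  [     0   31/6      7  -20/3 ]
R3 <- R3 - (1/6)*R1:  [     0  -35/6      0   13/3 ]
R4 <- R4 - (1/2)*R1:  [    0  -3/2     1    -1 ]
R3 <- R3 - (-35/31)*R2:  [      0       0  245/31  -99/31 ]
R4 <- R4 - (-9/31)*R2:  [      0       0   94/31  -91/31 ]
R4 <- R4 - (94/245)*R3:  [        0         0         0  -419/245 ]
Multipliers (in order of application): m_{21} = -5/6, m_{31} = 1/6, m_{41} = 1/2, m_{32} = -35/31, m_{42} = -9/31, m_{43} = 94/245

multipliers: -5/6, 1/6, 1/2, -35/31, -9/31, 94/245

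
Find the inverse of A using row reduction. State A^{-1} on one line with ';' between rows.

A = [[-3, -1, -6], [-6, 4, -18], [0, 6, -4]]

inverse = [-23/9 10/9 -7/6; 2/3 -1/3 1/2; 1 -1/2 1/2]

Gauss-Jordan on [A | I]:
R1 <- (1/-3)*R1:  [    1   1/3     2  |  -1/3     0     0 ]
R2 <- R2 - (-6)*R1:  [  0   6  -6  |  -2   1   0 ]
R2 <- (1/6)*R2:  [    0     1    -1  |  -1/3   1/6     0 ]
R1 <- R1 - (1/3)*R2:  [     1      0    7/3  |   -2/9  -1/18      0 ]
R3 <- R3 - (6)*R2:  [  0   0   2  |   2  -1   1 ]
R3 <- (1/2)*R3:  [    0     0     1  |     1  -1/2   1/2 ]
R1 <- R1 - (7/3)*R3:  [     1      0      0  |  -23/9   10/9   -7/6 ]
R2 <- R2 - (-1)*R3:  [    0     1     0  |   2/3  -1/3   1/2 ]
Right block of [I | A^{-1}] is the inverse:
[ -23/9  10/9  -7/6 ]
[   2/3  -1/3   1/2 ]
[     1  -1/2   1/2 ]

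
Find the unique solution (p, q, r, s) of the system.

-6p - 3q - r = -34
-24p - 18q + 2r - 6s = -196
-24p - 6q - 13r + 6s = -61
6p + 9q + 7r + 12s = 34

Forward elimination on [A|b]:
R2 <- R2 - (4)*R1:  [   0   -6    6   -6  -60 ]
R3 <- R3 - (4)*R1:  [  0   6  -9   6  75 ]
R4 <- R4 - (-1)*R1:  [  0   6   6  12   0 ]
R3 <- R3 - (-1)*R2:  [  0   0  -3   0  15 ]
R4 <- R4 - (-1)*R2:  [   0    0   12    6  -60 ]
R4 <- R4 - (-4)*R3:  [ 0  0  0  6  0 ]
Row echelon form:
[ -6  -3  -1   0  |  -34 ]
[  0  -6   6  -6  |  -60 ]
[  0   0  -3   0  |   15 ]
[  0   0   0   6  |    0 ]
Back-substitution:
s = (0) / 6 = 0
r = (15) / -3 = -5
q = (-60 - (6)*(-5) - (-6)*(0)) / -6 = 5
p = (-34 - (-3)*(5) - (-1)*(-5)) / -6 = 4

(4, 5, -5, 0)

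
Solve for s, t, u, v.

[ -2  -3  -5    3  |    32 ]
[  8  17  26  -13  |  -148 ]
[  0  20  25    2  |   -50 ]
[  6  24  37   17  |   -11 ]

Forward elimination on [A|b]:
R2 <- R2 - (-4)*R1:  [   0    5    6   -1  -20 ]
R4 <- R4 - (-3)*R1:  [  0  15  22  26  85 ]
R3 <- R3 - (4)*R2:  [  0   0   1   6  30 ]
R4 <- R4 - (3)*R2:  [   0    0    4   29  145 ]
R4 <- R4 - (4)*R3:  [  0   0   0   5  25 ]
Row echelon form:
[ -2  -3  -5   3  |   32 ]
[  0   5   6  -1  |  -20 ]
[  0   0   1   6  |   30 ]
[  0   0   0   5  |   25 ]
Back-substitution:
v = (25) / 5 = 5
u = (30 - (6)*(5)) / 1 = 0
t = (-20 - (6)*(0) - (-1)*(5)) / 5 = -3
s = (32 - (-3)*(-3) - (-5)*(0) - (3)*(5)) / -2 = -4

(-4, -3, 0, 5)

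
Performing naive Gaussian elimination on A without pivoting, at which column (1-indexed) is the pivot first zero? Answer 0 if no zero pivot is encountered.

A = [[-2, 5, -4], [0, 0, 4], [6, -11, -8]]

Naive forward elimination:
R3 <- R3 - (-3)*R1:  [   0    4  -20 ]
Matrix at this point:
[ -2  5   -4 ]
[  0  0    4 ]
[  0  4  -20 ]
Pivot entry (2,2) is zero but row 3 has 4 in column 2 -> naive elimination stops; a row interchange (e.g. R2 <-> R3) would be required here.

first zero-pivot column = 2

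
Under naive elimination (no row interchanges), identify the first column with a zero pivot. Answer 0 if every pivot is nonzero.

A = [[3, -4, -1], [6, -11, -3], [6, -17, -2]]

first zero-pivot column = 0

Naive forward elimination:
R2 <- R2 - (2)*R1:  [  0  -3  -1 ]
R3 <- R3 - (2)*R1:  [  0  -9   0 ]
R3 <- R3 - (3)*R2:  [ 0  0  3 ]
All pivots nonzero; naive elimination completes without hitting a zero pivot.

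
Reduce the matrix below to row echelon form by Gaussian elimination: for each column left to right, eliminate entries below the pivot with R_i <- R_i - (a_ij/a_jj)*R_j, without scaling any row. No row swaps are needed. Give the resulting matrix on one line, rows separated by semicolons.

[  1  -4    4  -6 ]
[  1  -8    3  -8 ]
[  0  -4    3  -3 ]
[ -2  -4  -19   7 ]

REF = [1 -4 4 -6; 0 -4 -1 -2; 0 0 4 -1; 0 0 0 -1]

Forward elimination:
R2 <- R2 - (1)*R1:  [  0  -4  -1  -2 ]
R4 <- R4 - (-2)*R1:  [   0  -12  -11   -5 ]
R3 <- R3 - (1)*R2:  [  0   0   4  -1 ]
R4 <- R4 - (3)*R2:  [  0   0  -8   1 ]
R4 <- R4 - (-2)*R3:  [  0   0   0  -1 ]
Row echelon form:
[ 1  -4   4  -6 ]
[ 0  -4  -1  -2 ]
[ 0   0   4  -1 ]
[ 0   0   0  -1 ]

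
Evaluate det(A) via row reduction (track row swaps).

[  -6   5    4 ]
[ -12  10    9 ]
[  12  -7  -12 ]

det(A) = 18

Forward elimination:
R2 <- R2 - (2)*R1:  [ 0  0  1 ]
R3 <- R3 - (-2)*R1:  [  0   3  -4 ]
R2 <-> R3   (pivot in column 2 was zero)
[ -6  5   4 ]
[  0  3  -4 ]
[  0  0   1 ]
Upper-triangular form:
[ -6  5   4 ]
[  0  3  -4 ]
[  0  0   1 ]
det(A) = (-1)^1 * (-6) * (3) * (1) = 18  (1 row swap -> sign -1)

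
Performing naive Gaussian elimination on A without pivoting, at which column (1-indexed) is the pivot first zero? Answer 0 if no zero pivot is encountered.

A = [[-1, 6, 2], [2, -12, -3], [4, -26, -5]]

Naive forward elimination:
R2 <- R2 - (-2)*R1:  [ 0  0  1 ]
R3 <- R3 - (-4)*R1:  [  0  -2   3 ]
Matrix at this point:
[ -1   6  2 ]
[  0   0  1 ]
[  0  -2  3 ]
Pivot entry (2,2) is zero but row 3 has -2 in column 2 -> naive elimination stops; a row interchange (e.g. R2 <-> R3) would be required here.

first zero-pivot column = 2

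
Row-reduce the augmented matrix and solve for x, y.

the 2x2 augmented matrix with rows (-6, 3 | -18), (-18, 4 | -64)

Forward elimination on [A|b]:
R2 <- R2 - (3)*R1:  [   0   -5  -10 ]
Row echelon form:
[ -6   3  |  -18 ]
[  0  -5  |  -10 ]
Back-substitution:
y = (-10) / -5 = 2
x = (-18 - (3)*(2)) / -6 = 4

(4, 2)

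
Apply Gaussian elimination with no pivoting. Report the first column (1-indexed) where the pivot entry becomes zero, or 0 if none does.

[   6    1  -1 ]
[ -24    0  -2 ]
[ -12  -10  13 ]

Naive forward elimination:
R2 <- R2 - (-4)*R1:  [  0   4  -6 ]
R3 <- R3 - (-2)*R1:  [  0  -8  11 ]
R3 <- R3 - (-2)*R2:  [  0   0  -1 ]
All pivots nonzero; naive elimination completes without hitting a zero pivot.

first zero-pivot column = 0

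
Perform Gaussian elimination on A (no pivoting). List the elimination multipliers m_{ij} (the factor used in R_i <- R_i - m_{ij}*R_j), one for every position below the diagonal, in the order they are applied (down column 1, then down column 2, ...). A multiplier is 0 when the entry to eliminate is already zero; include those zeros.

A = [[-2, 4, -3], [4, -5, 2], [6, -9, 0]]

Forward elimination:
R2 <- R2 - (-2)*R1:  [  0   3  -4 ]
R3 <- R3 - (-3)*R1:  [  0   3  -9 ]
R3 <- R3 - (1)*R2:  [  0   0  -5 ]
Multipliers (in order of application): m_{21} = -2, m_{31} = -3, m_{32} = 1

multipliers: -2, -3, 1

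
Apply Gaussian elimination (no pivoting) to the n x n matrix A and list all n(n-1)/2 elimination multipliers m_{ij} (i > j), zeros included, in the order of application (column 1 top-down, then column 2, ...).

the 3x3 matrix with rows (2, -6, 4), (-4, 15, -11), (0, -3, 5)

multipliers: -2, 0, -1

Forward elimination:
R2 <- R2 - (-2)*R1:  [  0   3  -3 ]
R3: entry in column 1 is already 0 -> m_{31} = 0 (no row operation needed)
R3 <- R3 - (-1)*R2:  [ 0  0  2 ]
Multipliers (in order of application): m_{21} = -2, m_{31} = 0, m_{32} = -1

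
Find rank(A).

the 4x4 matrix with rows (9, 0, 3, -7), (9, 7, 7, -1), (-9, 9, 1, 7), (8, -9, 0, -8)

rank(A) = 4

Row reduction:
R2 <- R2 - (1)*R1:  [ 0  7  4  6 ]
R3 <- R3 - (-1)*R1:  [ 0  9  4  0 ]
R4 <- R4 - (8/9)*R1:  [     0     -9   -8/3  -16/9 ]
R3 <- R3 - (9/7)*R2:  [     0      0   -8/7  -54/7 ]
R4 <- R4 - (-9/7)*R2:  [      0       0   52/21  374/63 ]
R4 <- R4 - (-13/6)*R3:  [     0      0      0  -97/9 ]
Row echelon form:
[ 9  0     3     -7 ]
[ 0  7     4      6 ]
[ 0  0  -8/7  -54/7 ]
[ 0  0     0  -97/9 ]
Nonzero rows / pivot columns: 4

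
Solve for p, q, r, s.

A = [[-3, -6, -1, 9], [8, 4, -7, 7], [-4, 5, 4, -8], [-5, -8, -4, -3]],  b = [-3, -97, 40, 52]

(-4, -4, 3, -4)

Forward elimination on [A|b]:
R2 <- R2 - (-8/3)*R1:  [     0    -12  -29/3     31   -105 ]
R3 <- R3 - (4/3)*R1:  [    0    13  16/3   -20    44 ]
R4 <- R4 - (5/3)*R1:  [    0     2  -7/3   -18    57 ]
R3 <- R3 - (-13/12)*R2:  [       0        0  -185/36   163/12   -279/4 ]
R4 <- R4 - (-1/6)*R2:  [      0       0  -71/18   -77/6    79/2 ]
R4 <- R4 - (142/185)*R3:  [         0          0          0  -4303/185  17212/185 ]
Row echelon form:
[ -3   -6       -1          9  |         -3 ]
[  0  -12    -29/3         31  |       -105 ]
[  0    0  -185/36     163/12  |     -279/4 ]
[  0    0        0  -4303/185  |  17212/185 ]
Back-substitution:
s = (17212/185) / (-4303/185) = -4
r = (-279/4 - (163/12)*(-4)) / (-185/36) = 3
q = (-105 - (-29/3)*(3) - (31)*(-4)) / -12 = -4
p = (-3 - (-6)*(-4) - (-1)*(3) - (9)*(-4)) / -3 = -4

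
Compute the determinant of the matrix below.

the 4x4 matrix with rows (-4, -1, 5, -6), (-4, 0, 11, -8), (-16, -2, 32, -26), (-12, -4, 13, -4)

det(A) = 32

Forward elimination:
R2 <- R2 - (1)*R1:  [  0   1   6  -2 ]
R3 <- R3 - (4)*R1:  [  0   2  12  -2 ]
R4 <- R4 - (3)*R1:  [  0  -1  -2  14 ]
R3 <- R3 - (2)*R2:  [ 0  0  0  2 ]
R4 <- R4 - (-1)*R2:  [  0   0   4  12 ]
R3 <-> R4   (pivot in column 3 was zero)
[ -4  -1  5  -6 ]
[  0   1  6  -2 ]
[  0   0  4  12 ]
[  0   0  0   2 ]
Upper-triangular form:
[ -4  -1  5  -6 ]
[  0   1  6  -2 ]
[  0   0  4  12 ]
[  0   0  0   2 ]
det(A) = (-1)^1 * (-4) * (1) * (4) * (2) = 32  (1 row swap -> sign -1)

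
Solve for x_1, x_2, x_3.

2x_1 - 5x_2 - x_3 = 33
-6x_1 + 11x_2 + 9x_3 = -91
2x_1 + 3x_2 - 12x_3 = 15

(3, -5, -2)

Forward elimination on [A|b]:
R2 <- R2 - (-3)*R1:  [  0  -4   6   8 ]
R3 <- R3 - (1)*R1:  [   0    8  -11  -18 ]
R3 <- R3 - (-2)*R2:  [  0   0   1  -2 ]
Row echelon form:
[ 2  -5  -1  |  33 ]
[ 0  -4   6  |   8 ]
[ 0   0   1  |  -2 ]
Back-substitution:
x_3 = (-2) / 1 = -2
x_2 = (8 - (6)*(-2)) / -4 = -5
x_1 = (33 - (-5)*(-5) - (-1)*(-2)) / 2 = 3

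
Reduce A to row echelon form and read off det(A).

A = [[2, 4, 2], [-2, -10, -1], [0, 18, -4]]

Forward elimination:
R2 <- R2 - (-1)*R1:  [  0  -6   1 ]
R3 <- R3 - (-3)*R2:  [  0   0  -1 ]
Upper-triangular form:
[ 2   4   2 ]
[ 0  -6   1 ]
[ 0   0  -1 ]
det(A) = (-1)^0 * (2) * (-6) * (-1) = 12  (0 row swaps -> sign +1)

det(A) = 12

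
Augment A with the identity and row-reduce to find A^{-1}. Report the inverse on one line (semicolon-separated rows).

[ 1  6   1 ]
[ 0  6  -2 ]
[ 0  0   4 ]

inverse = [1 -1 -3/4; 0 1/6 1/12; 0 0 1/4]

Gauss-Jordan on [A | I]:
R2 <- (1/6)*R2:  [    0     1  -1/3  |     0   1/6     0 ]
R1 <- R1 - (6)*R2:  [  1   0   3  |   1  -1   0 ]
R3 <- (1/4)*R3:  [   0    0    1  |    0    0  1/4 ]
R1 <- R1 - (3)*R3:  [    1     0     0  |     1    -1  -3/4 ]
R2 <- R2 - (-1/3)*R3:  [    0     1     0  |     0   1/6  1/12 ]
Right block of [I | A^{-1}] is the inverse:
[ 1   -1  -3/4 ]
[ 0  1/6  1/12 ]
[ 0    0   1/4 ]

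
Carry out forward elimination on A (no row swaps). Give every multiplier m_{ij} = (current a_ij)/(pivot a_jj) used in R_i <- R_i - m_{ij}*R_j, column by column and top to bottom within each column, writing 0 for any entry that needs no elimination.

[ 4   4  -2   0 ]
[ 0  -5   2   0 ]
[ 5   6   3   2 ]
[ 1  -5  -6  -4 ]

Forward elimination:
R2: entry in column 1 is already 0 -> m_{21} = 0 (no row operation needed)
R3 <- R3 - (5/4)*R1:  [    0     1  11/2     2 ]
R4 <- R4 - (1/4)*R1:  [     0     -6  -11/2     -4 ]
R3 <- R3 - (-1/5)*R2:  [     0      0  59/10      2 ]
R4 <- R4 - (6/5)*R2:  [      0       0  -79/10      -4 ]
R4 <- R4 - (-79/59)*R3:  [      0       0       0  -78/59 ]
Multipliers (in order of application): m_{21} = 0, m_{31} = 5/4, m_{41} = 1/4, m_{32} = -1/5, m_{42} = 6/5, m_{43} = -79/59

multipliers: 0, 5/4, 1/4, -1/5, 6/5, -79/59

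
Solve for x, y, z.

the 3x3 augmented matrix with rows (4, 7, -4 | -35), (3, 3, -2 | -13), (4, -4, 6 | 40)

(2, -5, 2)

Forward elimination on [A|b]:
R2 <- R2 - (3/4)*R1:  [    0  -9/4     1  53/4 ]
R3 <- R3 - (1)*R1:  [   0  -11   10   75 ]
R3 <- R3 - (44/9)*R2:  [    0     0  46/9  92/9 ]
Row echelon form:
[ 4     7    -4  |   -35 ]
[ 0  -9/4     1  |  53/4 ]
[ 0     0  46/9  |  92/9 ]
Back-substitution:
z = (92/9) / (46/9) = 2
y = (53/4 - (1)*(2)) / (-9/4) = -5
x = (-35 - (7)*(-5) - (-4)*(2)) / 4 = 2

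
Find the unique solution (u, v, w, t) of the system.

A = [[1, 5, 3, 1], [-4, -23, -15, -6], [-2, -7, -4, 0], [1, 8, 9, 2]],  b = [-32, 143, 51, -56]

(-4, -5, -2, 3)

Forward elimination on [A|b]:
R2 <- R2 - (-4)*R1:  [  0  -3  -3  -2  15 ]
R3 <- R3 - (-2)*R1:  [   0    3    2    2  -13 ]
R4 <- R4 - (1)*R1:  [   0    3    6    1  -24 ]
R3 <- R3 - (-1)*R2:  [  0   0  -1   0   2 ]
R4 <- R4 - (-1)*R2:  [  0   0   3  -1  -9 ]
R4 <- R4 - (-3)*R3:  [  0   0   0  -1  -3 ]
Row echelon form:
[ 1   5   3   1  |  -32 ]
[ 0  -3  -3  -2  |   15 ]
[ 0   0  -1   0  |    2 ]
[ 0   0   0  -1  |   -3 ]
Back-substitution:
t = (-3) / -1 = 3
w = (2) / -1 = -2
v = (15 - (-3)*(-2) - (-2)*(3)) / -3 = -5
u = (-32 - (5)*(-5) - (3)*(-2) - (1)*(3)) / 1 = -4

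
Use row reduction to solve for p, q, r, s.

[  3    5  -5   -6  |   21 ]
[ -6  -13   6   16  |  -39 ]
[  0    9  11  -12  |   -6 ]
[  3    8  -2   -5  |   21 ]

(-3, 3, -3, 0)

Forward elimination on [A|b]:
R2 <- R2 - (-2)*R1:  [  0  -3  -4   4   3 ]
R4 <- R4 - (1)*R1:  [ 0  3  3  1  0 ]
R3 <- R3 - (-3)*R2:  [  0   0  -1   0   3 ]
R4 <- R4 - (-1)*R2:  [  0   0  -1   5   3 ]
R4 <- R4 - (1)*R3:  [ 0  0  0  5  0 ]
Row echelon form:
[ 3   5  -5  -6  |  21 ]
[ 0  -3  -4   4  |   3 ]
[ 0   0  -1   0  |   3 ]
[ 0   0   0   5  |   0 ]
Back-substitution:
s = (0) / 5 = 0
r = (3) / -1 = -3
q = (3 - (-4)*(-3) - (4)*(0)) / -3 = 3
p = (21 - (5)*(3) - (-5)*(-3) - (-6)*(0)) / 3 = -3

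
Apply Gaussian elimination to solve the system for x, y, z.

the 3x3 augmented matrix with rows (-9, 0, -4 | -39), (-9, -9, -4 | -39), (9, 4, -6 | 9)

(3, 0, 3)

Forward elimination on [A|b]:
R2 <- R2 - (1)*R1:  [  0  -9   0   0 ]
R3 <- R3 - (-1)*R1:  [   0    4  -10  -30 ]
R3 <- R3 - (-4/9)*R2:  [   0    0  -10  -30 ]
Row echelon form:
[ -9   0   -4  |  -39 ]
[  0  -9    0  |    0 ]
[  0   0  -10  |  -30 ]
Back-substitution:
z = (-30) / -10 = 3
y = (0) / -9 = 0
x = (-39 - (-4)*(3)) / -9 = 3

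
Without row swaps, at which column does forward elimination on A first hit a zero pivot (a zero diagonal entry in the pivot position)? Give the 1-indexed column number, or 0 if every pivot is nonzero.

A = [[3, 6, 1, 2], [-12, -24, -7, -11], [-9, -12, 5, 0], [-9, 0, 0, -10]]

Naive forward elimination:
R2 <- R2 - (-4)*R1:  [  0   0  -3  -3 ]
R3 <- R3 - (-3)*R1:  [ 0  6  8  6 ]
R4 <- R4 - (-3)*R1:  [  0  18   3  -4 ]
Matrix at this point:
[ 3   6   1   2 ]
[ 0   0  -3  -3 ]
[ 0   6   8   6 ]
[ 0  18   3  -4 ]
Pivot entry (2,2) is zero but row 3 has 6 in column 2 -> naive elimination stops; a row interchange (e.g. R2 <-> R3) would be required here.

first zero-pivot column = 2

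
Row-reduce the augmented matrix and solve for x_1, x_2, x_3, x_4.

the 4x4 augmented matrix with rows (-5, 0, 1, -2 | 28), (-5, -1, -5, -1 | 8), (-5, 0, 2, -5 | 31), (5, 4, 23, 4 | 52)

(-5, 2, 3, 0)

Forward elimination on [A|b]:
R2 <- R2 - (1)*R1:  [   0   -1   -6    1  -20 ]
R3 <- R3 - (1)*R1:  [  0   0   1  -3   3 ]
R4 <- R4 - (-1)*R1:  [  0   4  24   2  80 ]
R4 <- R4 - (-4)*R2:  [ 0  0  0  6  0 ]
Row echelon form:
[ -5   0   1  -2  |   28 ]
[  0  -1  -6   1  |  -20 ]
[  0   0   1  -3  |    3 ]
[  0   0   0   6  |    0 ]
Back-substitution:
x_4 = (0) / 6 = 0
x_3 = (3 - (-3)*(0)) / 1 = 3
x_2 = (-20 - (-6)*(3) - (1)*(0)) / -1 = 2
x_1 = (28 - (1)*(3) - (-2)*(0)) / -5 = -5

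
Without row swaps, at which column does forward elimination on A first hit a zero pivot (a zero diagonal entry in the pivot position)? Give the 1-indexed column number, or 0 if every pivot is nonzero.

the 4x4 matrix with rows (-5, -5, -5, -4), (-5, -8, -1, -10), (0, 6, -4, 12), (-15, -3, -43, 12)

first zero-pivot column = 4

Naive forward elimination:
R2 <- R2 - (1)*R1:  [  0  -3   4  -6 ]
R4 <- R4 - (3)*R1:  [   0   12  -28   24 ]
R3 <- R3 - (-2)*R2:  [ 0  0  4  0 ]
R4 <- R4 - (-4)*R2:  [   0    0  -12    0 ]
R4 <- R4 - (-3)*R3:  [ 0  0  0  0 ]
Matrix at this point:
[ -5  -5  -5  -4 ]
[  0  -3   4  -6 ]
[  0   0   4   0 ]
[  0   0   0   0 ]
Pivot entry (4,4) in the last row is zero and there are no rows below to swap with -> zero pivot in column 4 (A is singular).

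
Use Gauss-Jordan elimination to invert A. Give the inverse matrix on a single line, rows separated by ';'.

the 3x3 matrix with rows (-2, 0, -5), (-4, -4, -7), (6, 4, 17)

inverse = [-1 -1/2 -1/2; 13/20 -1/10 3/20; 1/5 1/5 1/5]

Gauss-Jordan on [A | I]:
R1 <- (1/-2)*R1:  [    1     0   5/2  |  -1/2     0     0 ]
R2 <- R2 - (-4)*R1:  [  0  -4   3  |  -2   1   0 ]
R3 <- R3 - (6)*R1:  [ 0  4  2  |  3  0  1 ]
R2 <- (1/-4)*R2:  [    0     1  -3/4  |   1/2  -1/4     0 ]
R3 <- R3 - (4)*R2:  [ 0  0  5  |  1  1  1 ]
R3 <- (1/5)*R3:  [   0    0    1  |  1/5  1/5  1/5 ]
R1 <- R1 - (5/2)*R3:  [    1     0     0  |    -1  -1/2  -1/2 ]
R2 <- R2 - (-3/4)*R3:  [     0      1      0  |  13/20  -1/10   3/20 ]
Right block of [I | A^{-1}] is the inverse:
[    -1   -1/2  -1/2 ]
[ 13/20  -1/10  3/20 ]
[   1/5    1/5   1/5 ]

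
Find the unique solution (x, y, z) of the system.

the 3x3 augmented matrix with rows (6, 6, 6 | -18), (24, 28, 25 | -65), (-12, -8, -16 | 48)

(-4, 2, -1)

Forward elimination on [A|b]:
R2 <- R2 - (4)*R1:  [ 0  4  1  7 ]
R3 <- R3 - (-2)*R1:  [  0   4  -4  12 ]
R3 <- R3 - (1)*R2:  [  0   0  -5   5 ]
Row echelon form:
[ 6  6   6  |  -18 ]
[ 0  4   1  |    7 ]
[ 0  0  -5  |    5 ]
Back-substitution:
z = (5) / -5 = -1
y = (7 - (1)*(-1)) / 4 = 2
x = (-18 - (6)*(2) - (6)*(-1)) / 6 = -4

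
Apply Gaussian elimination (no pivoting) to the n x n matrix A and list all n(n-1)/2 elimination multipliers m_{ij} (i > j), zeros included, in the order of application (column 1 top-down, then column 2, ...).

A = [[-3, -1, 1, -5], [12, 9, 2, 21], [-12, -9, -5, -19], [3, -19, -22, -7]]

multipliers: -4, 4, -1, -1, -4, -1

Forward elimination:
R2 <- R2 - (-4)*R1:  [ 0  5  6  1 ]
R3 <- R3 - (4)*R1:  [  0  -5  -9   1 ]
R4 <- R4 - (-1)*R1:  [   0  -20  -21  -12 ]
R3 <- R3 - (-1)*R2:  [  0   0  -3   2 ]
R4 <- R4 - (-4)*R2:  [  0   0   3  -8 ]
R4 <- R4 - (-1)*R3:  [  0   0   0  -6 ]
Multipliers (in order of application): m_{21} = -4, m_{31} = 4, m_{41} = -1, m_{32} = -1, m_{42} = -4, m_{43} = -1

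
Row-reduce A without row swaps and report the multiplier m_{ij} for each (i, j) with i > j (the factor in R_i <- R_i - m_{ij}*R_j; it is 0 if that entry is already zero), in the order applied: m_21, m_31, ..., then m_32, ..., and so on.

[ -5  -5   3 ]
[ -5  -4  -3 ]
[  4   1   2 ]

multipliers: 1, -4/5, -3

Forward elimination:
R2 <- R2 - (1)*R1:  [  0   1  -6 ]
R3 <- R3 - (-4/5)*R1:  [    0    -3  22/5 ]
R3 <- R3 - (-3)*R2:  [     0      0  -68/5 ]
Multipliers (in order of application): m_{21} = 1, m_{31} = -4/5, m_{32} = -3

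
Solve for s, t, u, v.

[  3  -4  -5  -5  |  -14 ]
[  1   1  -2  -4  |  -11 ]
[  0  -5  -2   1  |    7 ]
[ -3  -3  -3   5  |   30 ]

(-3, 0, -2, 3)

Forward elimination on [A|b]:
R2 <- R2 - (1/3)*R1:  [     0    7/3   -1/3   -7/3  -19/3 ]
R4 <- R4 - (-1)*R1:  [  0  -7  -8   0  16 ]
R3 <- R3 - (-15/7)*R2:  [     0      0  -19/7     -4  -46/7 ]
R4 <- R4 - (-3)*R2:  [  0   0  -9  -7  -3 ]
R4 <- R4 - (63/19)*R3:  [      0       0       0  119/19  357/19 ]
Row echelon form:
[ 3   -4     -5      -5  |     -14 ]
[ 0  7/3   -1/3    -7/3  |   -19/3 ]
[ 0    0  -19/7      -4  |   -46/7 ]
[ 0    0      0  119/19  |  357/19 ]
Back-substitution:
v = (357/19) / (119/19) = 3
u = (-46/7 - (-4)*(3)) / (-19/7) = -2
t = (-19/3 - (-1/3)*(-2) - (-7/3)*(3)) / (7/3) = 0
s = (-14 - (-4)*(0) - (-5)*(-2) - (-5)*(3)) / 3 = -3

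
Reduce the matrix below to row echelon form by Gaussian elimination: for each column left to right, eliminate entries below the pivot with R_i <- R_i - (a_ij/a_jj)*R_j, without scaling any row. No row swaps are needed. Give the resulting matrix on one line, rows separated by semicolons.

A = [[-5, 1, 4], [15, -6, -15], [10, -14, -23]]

Forward elimination:
R2 <- R2 - (-3)*R1:  [  0  -3  -3 ]
R3 <- R3 - (-2)*R1:  [   0  -12  -15 ]
R3 <- R3 - (4)*R2:  [  0   0  -3 ]
Row echelon form:
[ -5   1   4 ]
[  0  -3  -3 ]
[  0   0  -3 ]

REF = [-5 1 4; 0 -3 -3; 0 0 -3]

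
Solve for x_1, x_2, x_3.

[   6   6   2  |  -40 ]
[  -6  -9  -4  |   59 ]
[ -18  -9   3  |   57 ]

Forward elimination on [A|b]:
R2 <- R2 - (-1)*R1:  [  0  -3  -2  19 ]
R3 <- R3 - (-3)*R1:  [   0    9    9  -63 ]
R3 <- R3 - (-3)*R2:  [  0   0   3  -6 ]
Row echelon form:
[ 6   6   2  |  -40 ]
[ 0  -3  -2  |   19 ]
[ 0   0   3  |   -6 ]
Back-substitution:
x_3 = (-6) / 3 = -2
x_2 = (19 - (-2)*(-2)) / -3 = -5
x_1 = (-40 - (6)*(-5) - (2)*(-2)) / 6 = -1

(-1, -5, -2)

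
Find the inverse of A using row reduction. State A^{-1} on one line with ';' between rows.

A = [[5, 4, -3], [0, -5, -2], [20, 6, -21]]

Gauss-Jordan on [A | I]:
R1 <- (1/5)*R1:  [    1   4/5  -3/5  |   1/5     0     0 ]
R3 <- R3 - (20)*R1:  [   0  -10   -9  |   -4    0    1 ]
R2 <- (1/-5)*R2:  [    0     1   2/5  |     0  -1/5     0 ]
R1 <- R1 - (4/5)*R2:  [      1       0  -23/25  |     1/5    4/25       0 ]
R3 <- R3 - (-10)*R2:  [  0   0  -5  |  -4  -2   1 ]
R3 <- (1/-5)*R3:  [    0     0     1  |   4/5   2/5  -1/5 ]
R1 <- R1 - (-23/25)*R3:  [       1        0        0  |  117/125   66/125  -23/125 ]
R2 <- R2 - (2/5)*R3:  [     0      1      0  |  -8/25  -9/25   2/25 ]
Right block of [I | A^{-1}] is the inverse:
[ 117/125  66/125  -23/125 ]
[   -8/25   -9/25     2/25 ]
[     4/5     2/5     -1/5 ]

inverse = [117/125 66/125 -23/125; -8/25 -9/25 2/25; 4/5 2/5 -1/5]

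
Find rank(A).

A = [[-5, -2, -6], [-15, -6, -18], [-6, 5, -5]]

Row reduction:
R2 <- R2 - (3)*R1:  [ 0  0  0 ]
R3 <- R3 - (6/5)*R1:  [    0  37/5  11/5 ]
R2 <-> R3   (pivot in column 2 was zero)
[ -5    -2    -6 ]
[  0  37/5  11/5 ]
[  0     0     0 ]
Row echelon form:
[ -5    -2    -6 ]
[  0  37/5  11/5 ]
[  0     0     0 ]
Nonzero rows / pivot columns: 2

rank(A) = 2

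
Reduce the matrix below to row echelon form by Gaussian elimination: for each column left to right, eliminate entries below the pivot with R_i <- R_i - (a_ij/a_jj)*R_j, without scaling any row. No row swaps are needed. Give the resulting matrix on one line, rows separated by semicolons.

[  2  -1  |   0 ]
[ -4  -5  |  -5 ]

REF = [2 -1 0; 0 -7 -5]

Forward elimination:
R2 <- R2 - (-2)*R1:  [  0  -7  -5 ]
Row echelon form:
[ 2  -1  |   0 ]
[ 0  -7  |  -5 ]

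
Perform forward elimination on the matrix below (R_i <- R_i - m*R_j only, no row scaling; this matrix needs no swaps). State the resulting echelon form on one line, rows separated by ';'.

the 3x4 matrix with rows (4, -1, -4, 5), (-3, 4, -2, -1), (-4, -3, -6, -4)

REF = [4 -1 -4 5; 0 13/4 -5 11/4; 0 0 -210/13 57/13]

Forward elimination:
R2 <- R2 - (-3/4)*R1:  [    0  13/4    -5  11/4 ]
R3 <- R3 - (-1)*R1:  [   0   -4  -10    1 ]
R3 <- R3 - (-16/13)*R2:  [       0        0  -210/13    57/13 ]
Row echelon form:
[ 4    -1       -4      5 ]
[ 0  13/4       -5   11/4 ]
[ 0     0  -210/13  57/13 ]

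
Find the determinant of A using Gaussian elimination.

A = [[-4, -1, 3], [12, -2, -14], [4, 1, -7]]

Forward elimination:
R2 <- R2 - (-3)*R1:  [  0  -5  -5 ]
R3 <- R3 - (-1)*R1:  [  0   0  -4 ]
Upper-triangular form:
[ -4  -1   3 ]
[  0  -5  -5 ]
[  0   0  -4 ]
det(A) = (-1)^0 * (-4) * (-5) * (-4) = -80  (0 row swaps -> sign +1)

det(A) = -80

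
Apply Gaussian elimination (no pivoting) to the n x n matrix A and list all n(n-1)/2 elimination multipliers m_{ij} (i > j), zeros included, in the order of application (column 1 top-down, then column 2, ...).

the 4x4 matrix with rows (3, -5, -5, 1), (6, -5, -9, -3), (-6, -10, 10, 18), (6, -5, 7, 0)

Forward elimination:
R2 <- R2 - (2)*R1:  [  0   5   1  -5 ]
R3 <- R3 - (-2)*R1:  [   0  -20    0   20 ]
R4 <- R4 - (2)*R1:  [  0   5  17  -2 ]
R3 <- R3 - (-4)*R2:  [ 0  0  4  0 ]
R4 <- R4 - (1)*R2:  [  0   0  16   3 ]
R4 <- R4 - (4)*R3:  [ 0  0  0  3 ]
Multipliers (in order of application): m_{21} = 2, m_{31} = -2, m_{41} = 2, m_{32} = -4, m_{42} = 1, m_{43} = 4

multipliers: 2, -2, 2, -4, 1, 4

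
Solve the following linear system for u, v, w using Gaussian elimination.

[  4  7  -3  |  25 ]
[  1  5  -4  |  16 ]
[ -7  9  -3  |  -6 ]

(3, 1, -2)

Forward elimination on [A|b]:
R2 <- R2 - (1/4)*R1:  [     0   13/4  -13/4   39/4 ]
R3 <- R3 - (-7/4)*R1:  [     0   85/4  -33/4  151/4 ]
R3 <- R3 - (85/13)*R2:  [   0    0   13  -26 ]
Row echelon form:
[ 4     7     -3  |    25 ]
[ 0  13/4  -13/4  |  39/4 ]
[ 0     0     13  |   -26 ]
Back-substitution:
w = (-26) / 13 = -2
v = (39/4 - (-13/4)*(-2)) / (13/4) = 1
u = (25 - (7)*(1) - (-3)*(-2)) / 4 = 3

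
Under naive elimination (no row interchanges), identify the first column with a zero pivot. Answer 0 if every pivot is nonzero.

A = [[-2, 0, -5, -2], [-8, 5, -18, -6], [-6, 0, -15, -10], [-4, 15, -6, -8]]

first zero-pivot column = 3

Naive forward elimination:
R2 <- R2 - (4)*R1:  [ 0  5  2  2 ]
R3 <- R3 - (3)*R1:  [  0   0   0  -4 ]
R4 <- R4 - (2)*R1:  [  0  15   4  -4 ]
R4 <- R4 - (3)*R2:  [   0    0   -2  -10 ]
Matrix at this point:
[ -2  0  -5   -2 ]
[  0  5   2    2 ]
[  0  0   0   -4 ]
[  0  0  -2  -10 ]
Pivot entry (3,3) is zero but row 4 has -2 in column 3 -> naive elimination stops; a row interchange (e.g. R3 <-> R4) would be required here.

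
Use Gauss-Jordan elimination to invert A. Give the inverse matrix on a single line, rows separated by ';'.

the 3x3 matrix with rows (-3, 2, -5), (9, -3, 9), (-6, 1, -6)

Gauss-Jordan on [A | I]:
R1 <- (1/-3)*R1:  [    1  -2/3   5/3  |  -1/3     0     0 ]
R2 <- R2 - (9)*R1:  [  0   3  -6  |   3   1   0 ]
R3 <- R3 - (-6)*R1:  [  0  -3   4  |  -2   0   1 ]
R2 <- (1/3)*R2:  [   0    1   -2  |    1  1/3    0 ]
R1 <- R1 - (-2/3)*R2:  [   1    0  1/3  |  1/3  2/9    0 ]
R3 <- R3 - (-3)*R2:  [  0   0  -2  |   1   1   1 ]
R3 <- (1/-2)*R3:  [    0     0     1  |  -1/2  -1/2  -1/2 ]
R1 <- R1 - (1/3)*R3:  [    1     0     0  |   1/2  7/18   1/6 ]
R2 <- R2 - (-2)*R3:  [    0     1     0  |     0  -2/3    -1 ]
Right block of [I | A^{-1}] is the inverse:
[  1/2  7/18   1/6 ]
[    0  -2/3    -1 ]
[ -1/2  -1/2  -1/2 ]

inverse = [1/2 7/18 1/6; 0 -2/3 -1; -1/2 -1/2 -1/2]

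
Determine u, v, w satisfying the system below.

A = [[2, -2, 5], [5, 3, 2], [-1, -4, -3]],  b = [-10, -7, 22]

Forward elimination on [A|b]:
R2 <- R2 - (5/2)*R1:  [     0      8  -21/2     18 ]
R3 <- R3 - (-1/2)*R1:  [    0    -5  -1/2    17 ]
R3 <- R3 - (-5/8)*R2:  [       0        0  -113/16    113/4 ]
Row echelon form:
[ 2  -2        5  |    -10 ]
[ 0   8    -21/2  |     18 ]
[ 0   0  -113/16  |  113/4 ]
Back-substitution:
w = (113/4) / (-113/16) = -4
v = (18 - (-21/2)*(-4)) / 8 = -3
u = (-10 - (-2)*(-3) - (5)*(-4)) / 2 = 2

(2, -3, -4)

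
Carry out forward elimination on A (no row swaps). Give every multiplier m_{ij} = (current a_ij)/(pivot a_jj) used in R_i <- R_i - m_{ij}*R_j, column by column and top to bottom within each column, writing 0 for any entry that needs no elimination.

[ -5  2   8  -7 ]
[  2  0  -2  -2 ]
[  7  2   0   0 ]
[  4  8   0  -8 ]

Forward elimination:
R2 <- R2 - (-2/5)*R1:  [     0    4/5    6/5  -24/5 ]
R3 <- R3 - (-7/5)*R1:  [     0   24/5   56/5  -49/5 ]
R4 <- R4 - (-4/5)*R1:  [     0   48/5   32/5  -68/5 ]
R3 <- R3 - (6)*R2:  [  0   0   4  19 ]
R4 <- R4 - (12)*R2:  [  0   0  -8  44 ]
R4 <- R4 - (-2)*R3:  [  0   0   0  82 ]
Multipliers (in order of application): m_{21} = -2/5, m_{31} = -7/5, m_{41} = -4/5, m_{32} = 6, m_{42} = 12, m_{43} = -2

multipliers: -2/5, -7/5, -4/5, 6, 12, -2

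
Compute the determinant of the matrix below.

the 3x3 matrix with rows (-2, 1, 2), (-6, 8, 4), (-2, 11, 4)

det(A) = -60

Forward elimination:
R2 <- R2 - (3)*R1:  [  0   5  -2 ]
R3 <- R3 - (1)*R1:  [  0  10   2 ]
R3 <- R3 - (2)*R2:  [ 0  0  6 ]
Upper-triangular form:
[ -2  1   2 ]
[  0  5  -2 ]
[  0  0   6 ]
det(A) = (-1)^0 * (-2) * (5) * (6) = -60  (0 row swaps -> sign +1)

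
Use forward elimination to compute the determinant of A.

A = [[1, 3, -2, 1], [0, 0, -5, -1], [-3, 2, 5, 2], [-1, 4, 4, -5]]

Forward elimination:
R3 <- R3 - (-3)*R1:  [  0  11  -1   5 ]
R4 <- R4 - (-1)*R1:  [  0   7   2  -4 ]
R2 <-> R3   (pivot in column 2 was zero)
[ 1   3  -2   1 ]
[ 0  11  -1   5 ]
[ 0   0  -5  -1 ]
[ 0   7   2  -4 ]
R4 <- R4 - (7/11)*R2:  [      0       0   29/11  -79/11 ]
R4 <- R4 - (-29/55)*R3:  [       0        0        0  -424/55 ]
Upper-triangular form:
[ 1   3  -2        1 ]
[ 0  11  -1        5 ]
[ 0   0  -5       -1 ]
[ 0   0   0  -424/55 ]
det(A) = (-1)^1 * (1) * (11) * (-5) * (-424/55) = -424  (1 row swap -> sign -1)

det(A) = -424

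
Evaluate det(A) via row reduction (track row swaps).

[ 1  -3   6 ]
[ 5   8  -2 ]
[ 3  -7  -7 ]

det(A) = -511

Forward elimination:
R2 <- R2 - (5)*R1:  [   0   23  -32 ]
R3 <- R3 - (3)*R1:  [   0    2  -25 ]
R3 <- R3 - (2/23)*R2:  [       0        0  -511/23 ]
Upper-triangular form:
[ 1  -3        6 ]
[ 0  23      -32 ]
[ 0   0  -511/23 ]
det(A) = (-1)^0 * (1) * (23) * (-511/23) = -511  (0 row swaps -> sign +1)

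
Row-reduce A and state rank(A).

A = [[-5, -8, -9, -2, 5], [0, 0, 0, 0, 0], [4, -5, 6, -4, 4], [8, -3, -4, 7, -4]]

rank(A) = 3

Row reduction:
R3 <- R3 - (-4/5)*R1:  [     0  -57/5   -6/5  -28/5      8 ]
R4 <- R4 - (-8/5)*R1:  [     0  -79/5  -92/5   19/5      4 ]
R2 <-> R3   (pivot in column 2 was zero)
[ -5     -8     -9     -2  5 ]
[  0  -57/5   -6/5  -28/5  8 ]
[  0      0      0      0  0 ]
[  0  -79/5  -92/5   19/5  4 ]
R4 <- R4 - (79/57)*R2:  [       0        0  -318/19   659/57  -404/57 ]
R3 <-> R4   (pivot in column 3 was zero)
[ -5     -8       -9      -2        5 ]
[  0  -57/5     -6/5   -28/5        8 ]
[  0      0  -318/19  659/57  -404/57 ]
[  0      0        0       0        0 ]
Row echelon form:
[ -5     -8       -9      -2        5 ]
[  0  -57/5     -6/5   -28/5        8 ]
[  0      0  -318/19  659/57  -404/57 ]
[  0      0        0       0        0 ]
Nonzero rows / pivot columns: 3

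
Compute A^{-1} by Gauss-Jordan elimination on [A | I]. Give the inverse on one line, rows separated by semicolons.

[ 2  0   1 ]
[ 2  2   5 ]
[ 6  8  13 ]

inverse = [7/12 -1/3 1/12; -1/6 -5/6 1/3; -1/6 2/3 -1/6]

Gauss-Jordan on [A | I]:
R1 <- (1/2)*R1:  [   1    0  1/2  |  1/2    0    0 ]
R2 <- R2 - (2)*R1:  [  0   2   4  |  -1   1   0 ]
R3 <- R3 - (6)*R1:  [  0   8  10  |  -3   0   1 ]
R2 <- (1/2)*R2:  [    0     1     2  |  -1/2   1/2     0 ]
R3 <- R3 - (8)*R2:  [  0   0  -6  |   1  -4   1 ]
R3 <- (1/-6)*R3:  [    0     0     1  |  -1/6   2/3  -1/6 ]
R1 <- R1 - (1/2)*R3:  [    1     0     0  |  7/12  -1/3  1/12 ]
R2 <- R2 - (2)*R3:  [    0     1     0  |  -1/6  -5/6   1/3 ]
Right block of [I | A^{-1}] is the inverse:
[ 7/12  -1/3  1/12 ]
[ -1/6  -5/6   1/3 ]
[ -1/6   2/3  -1/6 ]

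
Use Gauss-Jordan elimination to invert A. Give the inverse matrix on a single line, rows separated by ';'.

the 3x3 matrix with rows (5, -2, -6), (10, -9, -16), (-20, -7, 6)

Gauss-Jordan on [A | I]:
R1 <- (1/5)*R1:  [    1  -2/5  -6/5  |   1/5     0     0 ]
R2 <- R2 - (10)*R1:  [  0  -5  -4  |  -2   1   0 ]
R3 <- R3 - (-20)*R1:  [   0  -15  -18  |    4    0    1 ]
R2 <- (1/-5)*R2:  [    0     1   4/5  |   2/5  -1/5     0 ]
R1 <- R1 - (-2/5)*R2:  [      1       0  -22/25  |    9/25   -2/25       0 ]
R3 <- R3 - (-15)*R2:  [  0   0  -6  |  10  -3   1 ]
R3 <- (1/-6)*R3:  [    0     0     1  |  -5/3   1/2  -1/6 ]
R1 <- R1 - (-22/25)*R3:  [      1       0       0  |  -83/75    9/25  -11/75 ]
R2 <- R2 - (4/5)*R3:  [     0      1      0  |  26/15   -3/5   2/15 ]
Right block of [I | A^{-1}] is the inverse:
[ -83/75  9/25  -11/75 ]
[  26/15  -3/5    2/15 ]
[   -5/3   1/2    -1/6 ]

inverse = [-83/75 9/25 -11/75; 26/15 -3/5 2/15; -5/3 1/2 -1/6]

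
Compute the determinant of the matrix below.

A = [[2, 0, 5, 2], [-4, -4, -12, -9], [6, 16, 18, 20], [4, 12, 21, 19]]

Forward elimination:
R2 <- R2 - (-2)*R1:  [  0  -4  -2  -5 ]
R3 <- R3 - (3)*R1:  [  0  16   3  14 ]
R4 <- R4 - (2)*R1:  [  0  12  11  15 ]
R3 <- R3 - (-4)*R2:  [  0   0  -5  -6 ]
R4 <- R4 - (-3)*R2:  [ 0  0  5  0 ]
R4 <- R4 - (-1)*R3:  [  0   0   0  -6 ]
Upper-triangular form:
[ 2   0   5   2 ]
[ 0  -4  -2  -5 ]
[ 0   0  -5  -6 ]
[ 0   0   0  -6 ]
det(A) = (-1)^0 * (2) * (-4) * (-5) * (-6) = -240  (0 row swaps -> sign +1)

det(A) = -240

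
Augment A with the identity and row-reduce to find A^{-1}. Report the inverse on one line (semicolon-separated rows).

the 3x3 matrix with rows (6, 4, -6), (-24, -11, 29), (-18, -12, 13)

Gauss-Jordan on [A | I]:
R1 <- (1/6)*R1:  [   1  2/3   -1  |  1/6    0    0 ]
R2 <- R2 - (-24)*R1:  [ 0  5  5  |  4  1  0 ]
R3 <- R3 - (-18)*R1:  [  0   0  -5  |   3   0   1 ]
R2 <- (1/5)*R2:  [   0    1    1  |  4/5  1/5    0 ]
R1 <- R1 - (2/3)*R2:  [      1       0    -5/3  |  -11/30   -2/15       0 ]
R3 <- (1/-5)*R3:  [    0     0     1  |  -3/5     0  -1/5 ]
R1 <- R1 - (-5/3)*R3:  [      1       0       0  |  -41/30   -2/15    -1/3 ]
R2 <- R2 - (1)*R3:  [   0    1    0  |  7/5  1/5  1/5 ]
Right block of [I | A^{-1}] is the inverse:
[ -41/30  -2/15  -1/3 ]
[    7/5    1/5   1/5 ]
[   -3/5      0  -1/5 ]

inverse = [-41/30 -2/15 -1/3; 7/5 1/5 1/5; -3/5 0 -1/5]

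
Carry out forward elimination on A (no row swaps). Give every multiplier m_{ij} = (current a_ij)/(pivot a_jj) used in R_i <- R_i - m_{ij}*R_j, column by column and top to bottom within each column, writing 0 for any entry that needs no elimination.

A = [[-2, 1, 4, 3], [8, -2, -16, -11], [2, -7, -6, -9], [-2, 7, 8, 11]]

multipliers: -4, -1, 1, -3, 3, -2

Forward elimination:
R2 <- R2 - (-4)*R1:  [ 0  2  0  1 ]
R3 <- R3 - (-1)*R1:  [  0  -6  -2  -6 ]
R4 <- R4 - (1)*R1:  [ 0  6  4  8 ]
R3 <- R3 - (-3)*R2:  [  0   0  -2  -3 ]
R4 <- R4 - (3)*R2:  [ 0  0  4  5 ]
R4 <- R4 - (-2)*R3:  [  0   0   0  -1 ]
Multipliers (in order of application): m_{21} = -4, m_{31} = -1, m_{41} = 1, m_{32} = -3, m_{42} = 3, m_{43} = -2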